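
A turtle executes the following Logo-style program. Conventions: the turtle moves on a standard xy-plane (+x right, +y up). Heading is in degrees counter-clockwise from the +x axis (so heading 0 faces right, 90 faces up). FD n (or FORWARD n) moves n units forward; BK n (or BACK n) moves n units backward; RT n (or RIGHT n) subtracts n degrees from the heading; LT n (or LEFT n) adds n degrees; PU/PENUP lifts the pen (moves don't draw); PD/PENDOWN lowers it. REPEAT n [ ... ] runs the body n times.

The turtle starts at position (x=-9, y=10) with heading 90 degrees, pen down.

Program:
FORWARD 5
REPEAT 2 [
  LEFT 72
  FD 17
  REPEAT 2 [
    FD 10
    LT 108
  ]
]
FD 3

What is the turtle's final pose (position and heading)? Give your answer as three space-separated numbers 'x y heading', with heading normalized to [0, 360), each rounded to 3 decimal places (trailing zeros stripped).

Executing turtle program step by step:
Start: pos=(-9,10), heading=90, pen down
FD 5: (-9,10) -> (-9,15) [heading=90, draw]
REPEAT 2 [
  -- iteration 1/2 --
  LT 72: heading 90 -> 162
  FD 17: (-9,15) -> (-25.168,20.253) [heading=162, draw]
  REPEAT 2 [
    -- iteration 1/2 --
    FD 10: (-25.168,20.253) -> (-34.679,23.343) [heading=162, draw]
    LT 108: heading 162 -> 270
    -- iteration 2/2 --
    FD 10: (-34.679,23.343) -> (-34.679,13.343) [heading=270, draw]
    LT 108: heading 270 -> 18
  ]
  -- iteration 2/2 --
  LT 72: heading 18 -> 90
  FD 17: (-34.679,13.343) -> (-34.679,30.343) [heading=90, draw]
  REPEAT 2 [
    -- iteration 1/2 --
    FD 10: (-34.679,30.343) -> (-34.679,40.343) [heading=90, draw]
    LT 108: heading 90 -> 198
    -- iteration 2/2 --
    FD 10: (-34.679,40.343) -> (-44.189,37.253) [heading=198, draw]
    LT 108: heading 198 -> 306
  ]
]
FD 3: (-44.189,37.253) -> (-42.426,34.826) [heading=306, draw]
Final: pos=(-42.426,34.826), heading=306, 8 segment(s) drawn

Answer: -42.426 34.826 306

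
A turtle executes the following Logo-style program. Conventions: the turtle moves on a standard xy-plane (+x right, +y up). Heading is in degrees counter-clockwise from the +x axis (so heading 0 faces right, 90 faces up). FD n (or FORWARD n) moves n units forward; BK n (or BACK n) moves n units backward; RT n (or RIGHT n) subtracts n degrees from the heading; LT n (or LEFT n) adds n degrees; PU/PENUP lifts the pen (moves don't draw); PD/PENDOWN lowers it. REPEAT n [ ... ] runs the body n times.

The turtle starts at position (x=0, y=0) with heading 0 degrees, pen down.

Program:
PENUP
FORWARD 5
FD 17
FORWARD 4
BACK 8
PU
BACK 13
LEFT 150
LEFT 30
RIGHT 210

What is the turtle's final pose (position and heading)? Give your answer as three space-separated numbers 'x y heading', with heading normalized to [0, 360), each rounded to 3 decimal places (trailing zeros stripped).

Answer: 5 0 330

Derivation:
Executing turtle program step by step:
Start: pos=(0,0), heading=0, pen down
PU: pen up
FD 5: (0,0) -> (5,0) [heading=0, move]
FD 17: (5,0) -> (22,0) [heading=0, move]
FD 4: (22,0) -> (26,0) [heading=0, move]
BK 8: (26,0) -> (18,0) [heading=0, move]
PU: pen up
BK 13: (18,0) -> (5,0) [heading=0, move]
LT 150: heading 0 -> 150
LT 30: heading 150 -> 180
RT 210: heading 180 -> 330
Final: pos=(5,0), heading=330, 0 segment(s) drawn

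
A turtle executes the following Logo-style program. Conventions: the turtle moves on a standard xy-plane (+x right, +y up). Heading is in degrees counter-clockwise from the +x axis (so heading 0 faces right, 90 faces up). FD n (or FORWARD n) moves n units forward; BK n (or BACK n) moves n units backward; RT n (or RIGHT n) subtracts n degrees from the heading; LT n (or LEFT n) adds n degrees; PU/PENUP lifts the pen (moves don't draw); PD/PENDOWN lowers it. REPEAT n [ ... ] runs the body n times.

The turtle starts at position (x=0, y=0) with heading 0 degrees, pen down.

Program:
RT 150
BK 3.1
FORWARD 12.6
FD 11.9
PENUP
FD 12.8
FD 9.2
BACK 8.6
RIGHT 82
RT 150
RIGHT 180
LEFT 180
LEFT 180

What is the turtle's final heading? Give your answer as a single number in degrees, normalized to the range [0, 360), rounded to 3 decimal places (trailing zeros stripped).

Executing turtle program step by step:
Start: pos=(0,0), heading=0, pen down
RT 150: heading 0 -> 210
BK 3.1: (0,0) -> (2.685,1.55) [heading=210, draw]
FD 12.6: (2.685,1.55) -> (-8.227,-4.75) [heading=210, draw]
FD 11.9: (-8.227,-4.75) -> (-18.533,-10.7) [heading=210, draw]
PU: pen up
FD 12.8: (-18.533,-10.7) -> (-29.618,-17.1) [heading=210, move]
FD 9.2: (-29.618,-17.1) -> (-37.586,-21.7) [heading=210, move]
BK 8.6: (-37.586,-21.7) -> (-30.138,-17.4) [heading=210, move]
RT 82: heading 210 -> 128
RT 150: heading 128 -> 338
RT 180: heading 338 -> 158
LT 180: heading 158 -> 338
LT 180: heading 338 -> 158
Final: pos=(-30.138,-17.4), heading=158, 3 segment(s) drawn

Answer: 158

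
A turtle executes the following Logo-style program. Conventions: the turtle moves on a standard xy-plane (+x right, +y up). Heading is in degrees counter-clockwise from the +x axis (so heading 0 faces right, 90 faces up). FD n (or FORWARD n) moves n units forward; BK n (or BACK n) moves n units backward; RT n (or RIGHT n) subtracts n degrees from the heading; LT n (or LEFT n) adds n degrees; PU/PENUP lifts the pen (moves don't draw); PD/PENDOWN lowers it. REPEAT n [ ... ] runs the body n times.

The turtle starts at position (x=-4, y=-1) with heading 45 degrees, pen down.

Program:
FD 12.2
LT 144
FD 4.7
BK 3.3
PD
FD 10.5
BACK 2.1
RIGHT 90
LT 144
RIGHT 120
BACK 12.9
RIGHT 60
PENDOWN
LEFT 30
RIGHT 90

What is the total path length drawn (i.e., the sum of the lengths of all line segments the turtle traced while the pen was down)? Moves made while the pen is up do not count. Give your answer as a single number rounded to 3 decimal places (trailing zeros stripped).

Executing turtle program step by step:
Start: pos=(-4,-1), heading=45, pen down
FD 12.2: (-4,-1) -> (4.627,7.627) [heading=45, draw]
LT 144: heading 45 -> 189
FD 4.7: (4.627,7.627) -> (-0.015,6.891) [heading=189, draw]
BK 3.3: (-0.015,6.891) -> (3.244,7.408) [heading=189, draw]
PD: pen down
FD 10.5: (3.244,7.408) -> (-7.127,5.765) [heading=189, draw]
BK 2.1: (-7.127,5.765) -> (-5.053,6.094) [heading=189, draw]
RT 90: heading 189 -> 99
LT 144: heading 99 -> 243
RT 120: heading 243 -> 123
BK 12.9: (-5.053,6.094) -> (1.973,-4.725) [heading=123, draw]
RT 60: heading 123 -> 63
PD: pen down
LT 30: heading 63 -> 93
RT 90: heading 93 -> 3
Final: pos=(1.973,-4.725), heading=3, 6 segment(s) drawn

Segment lengths:
  seg 1: (-4,-1) -> (4.627,7.627), length = 12.2
  seg 2: (4.627,7.627) -> (-0.015,6.891), length = 4.7
  seg 3: (-0.015,6.891) -> (3.244,7.408), length = 3.3
  seg 4: (3.244,7.408) -> (-7.127,5.765), length = 10.5
  seg 5: (-7.127,5.765) -> (-5.053,6.094), length = 2.1
  seg 6: (-5.053,6.094) -> (1.973,-4.725), length = 12.9
Total = 45.7

Answer: 45.7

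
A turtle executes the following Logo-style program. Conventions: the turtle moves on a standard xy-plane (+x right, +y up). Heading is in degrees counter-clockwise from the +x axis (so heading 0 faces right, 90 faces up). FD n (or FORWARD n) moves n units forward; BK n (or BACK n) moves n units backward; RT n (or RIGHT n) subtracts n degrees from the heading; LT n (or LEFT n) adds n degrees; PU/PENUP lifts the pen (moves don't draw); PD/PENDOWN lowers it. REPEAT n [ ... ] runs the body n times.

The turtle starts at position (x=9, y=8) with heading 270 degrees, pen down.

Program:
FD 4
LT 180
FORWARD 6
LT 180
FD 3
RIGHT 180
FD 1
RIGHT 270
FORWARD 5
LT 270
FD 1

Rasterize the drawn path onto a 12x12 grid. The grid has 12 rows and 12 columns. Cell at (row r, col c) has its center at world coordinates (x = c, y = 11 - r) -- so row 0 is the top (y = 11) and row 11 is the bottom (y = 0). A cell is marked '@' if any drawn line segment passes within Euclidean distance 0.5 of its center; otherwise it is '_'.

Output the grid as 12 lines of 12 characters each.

Segment 0: (9,8) -> (9,4)
Segment 1: (9,4) -> (9,10)
Segment 2: (9,10) -> (9,7)
Segment 3: (9,7) -> (9,8)
Segment 4: (9,8) -> (4,8)
Segment 5: (4,8) -> (4,9)

Answer: ____________
_________@__
____@____@__
____@@@@@@__
_________@__
_________@__
_________@__
_________@__
____________
____________
____________
____________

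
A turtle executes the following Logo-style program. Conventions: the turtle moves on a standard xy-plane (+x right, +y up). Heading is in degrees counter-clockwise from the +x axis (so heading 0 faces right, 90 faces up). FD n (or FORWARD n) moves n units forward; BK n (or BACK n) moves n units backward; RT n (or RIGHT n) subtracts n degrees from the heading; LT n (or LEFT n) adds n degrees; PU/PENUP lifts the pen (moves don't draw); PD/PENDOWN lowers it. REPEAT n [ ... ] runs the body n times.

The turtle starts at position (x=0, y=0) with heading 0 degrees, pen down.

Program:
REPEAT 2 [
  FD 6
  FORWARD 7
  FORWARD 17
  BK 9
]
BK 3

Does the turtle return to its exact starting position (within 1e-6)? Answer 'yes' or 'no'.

Executing turtle program step by step:
Start: pos=(0,0), heading=0, pen down
REPEAT 2 [
  -- iteration 1/2 --
  FD 6: (0,0) -> (6,0) [heading=0, draw]
  FD 7: (6,0) -> (13,0) [heading=0, draw]
  FD 17: (13,0) -> (30,0) [heading=0, draw]
  BK 9: (30,0) -> (21,0) [heading=0, draw]
  -- iteration 2/2 --
  FD 6: (21,0) -> (27,0) [heading=0, draw]
  FD 7: (27,0) -> (34,0) [heading=0, draw]
  FD 17: (34,0) -> (51,0) [heading=0, draw]
  BK 9: (51,0) -> (42,0) [heading=0, draw]
]
BK 3: (42,0) -> (39,0) [heading=0, draw]
Final: pos=(39,0), heading=0, 9 segment(s) drawn

Start position: (0, 0)
Final position: (39, 0)
Distance = 39; >= 1e-6 -> NOT closed

Answer: no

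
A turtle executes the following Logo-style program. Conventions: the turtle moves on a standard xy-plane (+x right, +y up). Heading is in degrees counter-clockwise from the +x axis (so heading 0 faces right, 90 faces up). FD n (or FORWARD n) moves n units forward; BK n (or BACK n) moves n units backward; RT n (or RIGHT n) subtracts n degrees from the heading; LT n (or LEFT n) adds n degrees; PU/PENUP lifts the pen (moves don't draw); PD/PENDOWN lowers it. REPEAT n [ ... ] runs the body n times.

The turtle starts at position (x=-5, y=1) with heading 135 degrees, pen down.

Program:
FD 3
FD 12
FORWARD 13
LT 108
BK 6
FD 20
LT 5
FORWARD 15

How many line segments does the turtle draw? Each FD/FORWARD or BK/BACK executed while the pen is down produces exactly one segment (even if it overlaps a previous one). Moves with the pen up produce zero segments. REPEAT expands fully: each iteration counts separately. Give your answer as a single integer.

Answer: 6

Derivation:
Executing turtle program step by step:
Start: pos=(-5,1), heading=135, pen down
FD 3: (-5,1) -> (-7.121,3.121) [heading=135, draw]
FD 12: (-7.121,3.121) -> (-15.607,11.607) [heading=135, draw]
FD 13: (-15.607,11.607) -> (-24.799,20.799) [heading=135, draw]
LT 108: heading 135 -> 243
BK 6: (-24.799,20.799) -> (-22.075,26.145) [heading=243, draw]
FD 20: (-22.075,26.145) -> (-31.155,8.325) [heading=243, draw]
LT 5: heading 243 -> 248
FD 15: (-31.155,8.325) -> (-36.774,-5.583) [heading=248, draw]
Final: pos=(-36.774,-5.583), heading=248, 6 segment(s) drawn
Segments drawn: 6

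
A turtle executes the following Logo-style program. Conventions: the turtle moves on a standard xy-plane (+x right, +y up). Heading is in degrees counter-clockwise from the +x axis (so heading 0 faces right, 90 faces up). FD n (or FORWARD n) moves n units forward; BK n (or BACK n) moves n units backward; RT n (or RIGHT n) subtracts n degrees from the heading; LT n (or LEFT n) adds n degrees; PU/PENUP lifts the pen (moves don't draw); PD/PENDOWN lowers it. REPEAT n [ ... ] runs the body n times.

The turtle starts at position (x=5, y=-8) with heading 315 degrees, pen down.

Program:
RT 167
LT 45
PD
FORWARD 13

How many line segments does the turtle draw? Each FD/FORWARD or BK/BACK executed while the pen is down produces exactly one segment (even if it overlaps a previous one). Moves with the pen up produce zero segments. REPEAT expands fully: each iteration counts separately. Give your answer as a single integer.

Answer: 1

Derivation:
Executing turtle program step by step:
Start: pos=(5,-8), heading=315, pen down
RT 167: heading 315 -> 148
LT 45: heading 148 -> 193
PD: pen down
FD 13: (5,-8) -> (-7.667,-10.924) [heading=193, draw]
Final: pos=(-7.667,-10.924), heading=193, 1 segment(s) drawn
Segments drawn: 1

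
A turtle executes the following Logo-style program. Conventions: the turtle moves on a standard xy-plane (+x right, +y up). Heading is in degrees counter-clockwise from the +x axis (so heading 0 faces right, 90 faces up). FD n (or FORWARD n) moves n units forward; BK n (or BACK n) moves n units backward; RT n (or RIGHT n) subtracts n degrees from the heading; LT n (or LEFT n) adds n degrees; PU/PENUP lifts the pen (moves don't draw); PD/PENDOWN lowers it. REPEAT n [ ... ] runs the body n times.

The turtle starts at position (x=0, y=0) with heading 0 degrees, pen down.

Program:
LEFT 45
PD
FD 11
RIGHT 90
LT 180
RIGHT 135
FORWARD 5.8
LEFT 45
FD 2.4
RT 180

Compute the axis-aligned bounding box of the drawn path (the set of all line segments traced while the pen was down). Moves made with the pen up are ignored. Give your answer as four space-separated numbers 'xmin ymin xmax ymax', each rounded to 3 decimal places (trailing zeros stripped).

Executing turtle program step by step:
Start: pos=(0,0), heading=0, pen down
LT 45: heading 0 -> 45
PD: pen down
FD 11: (0,0) -> (7.778,7.778) [heading=45, draw]
RT 90: heading 45 -> 315
LT 180: heading 315 -> 135
RT 135: heading 135 -> 0
FD 5.8: (7.778,7.778) -> (13.578,7.778) [heading=0, draw]
LT 45: heading 0 -> 45
FD 2.4: (13.578,7.778) -> (15.275,9.475) [heading=45, draw]
RT 180: heading 45 -> 225
Final: pos=(15.275,9.475), heading=225, 3 segment(s) drawn

Segment endpoints: x in {0, 7.778, 13.578, 15.275}, y in {0, 7.778, 9.475}
xmin=0, ymin=0, xmax=15.275, ymax=9.475

Answer: 0 0 15.275 9.475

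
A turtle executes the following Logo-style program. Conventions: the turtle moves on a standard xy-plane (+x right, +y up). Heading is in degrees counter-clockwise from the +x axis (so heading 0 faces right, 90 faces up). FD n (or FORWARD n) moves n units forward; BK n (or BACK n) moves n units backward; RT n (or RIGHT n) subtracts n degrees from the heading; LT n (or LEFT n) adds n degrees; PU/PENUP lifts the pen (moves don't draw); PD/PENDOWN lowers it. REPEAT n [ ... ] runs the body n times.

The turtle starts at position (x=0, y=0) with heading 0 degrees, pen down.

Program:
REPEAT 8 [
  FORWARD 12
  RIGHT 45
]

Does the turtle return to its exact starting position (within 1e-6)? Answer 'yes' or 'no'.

Answer: yes

Derivation:
Executing turtle program step by step:
Start: pos=(0,0), heading=0, pen down
REPEAT 8 [
  -- iteration 1/8 --
  FD 12: (0,0) -> (12,0) [heading=0, draw]
  RT 45: heading 0 -> 315
  -- iteration 2/8 --
  FD 12: (12,0) -> (20.485,-8.485) [heading=315, draw]
  RT 45: heading 315 -> 270
  -- iteration 3/8 --
  FD 12: (20.485,-8.485) -> (20.485,-20.485) [heading=270, draw]
  RT 45: heading 270 -> 225
  -- iteration 4/8 --
  FD 12: (20.485,-20.485) -> (12,-28.971) [heading=225, draw]
  RT 45: heading 225 -> 180
  -- iteration 5/8 --
  FD 12: (12,-28.971) -> (0,-28.971) [heading=180, draw]
  RT 45: heading 180 -> 135
  -- iteration 6/8 --
  FD 12: (0,-28.971) -> (-8.485,-20.485) [heading=135, draw]
  RT 45: heading 135 -> 90
  -- iteration 7/8 --
  FD 12: (-8.485,-20.485) -> (-8.485,-8.485) [heading=90, draw]
  RT 45: heading 90 -> 45
  -- iteration 8/8 --
  FD 12: (-8.485,-8.485) -> (0,0) [heading=45, draw]
  RT 45: heading 45 -> 0
]
Final: pos=(0,0), heading=0, 8 segment(s) drawn

Start position: (0, 0)
Final position: (0, 0)
Distance = 0; < 1e-6 -> CLOSED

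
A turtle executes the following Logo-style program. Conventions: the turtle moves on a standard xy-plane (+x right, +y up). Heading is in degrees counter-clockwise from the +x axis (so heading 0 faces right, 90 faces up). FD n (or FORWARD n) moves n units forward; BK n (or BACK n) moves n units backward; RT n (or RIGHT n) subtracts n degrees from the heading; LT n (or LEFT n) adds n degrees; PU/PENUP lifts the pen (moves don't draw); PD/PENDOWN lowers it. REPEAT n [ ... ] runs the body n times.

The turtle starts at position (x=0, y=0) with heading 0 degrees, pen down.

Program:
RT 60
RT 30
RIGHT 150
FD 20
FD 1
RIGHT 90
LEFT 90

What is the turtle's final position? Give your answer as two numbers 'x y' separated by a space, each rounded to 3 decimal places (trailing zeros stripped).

Answer: -10.5 18.187

Derivation:
Executing turtle program step by step:
Start: pos=(0,0), heading=0, pen down
RT 60: heading 0 -> 300
RT 30: heading 300 -> 270
RT 150: heading 270 -> 120
FD 20: (0,0) -> (-10,17.321) [heading=120, draw]
FD 1: (-10,17.321) -> (-10.5,18.187) [heading=120, draw]
RT 90: heading 120 -> 30
LT 90: heading 30 -> 120
Final: pos=(-10.5,18.187), heading=120, 2 segment(s) drawn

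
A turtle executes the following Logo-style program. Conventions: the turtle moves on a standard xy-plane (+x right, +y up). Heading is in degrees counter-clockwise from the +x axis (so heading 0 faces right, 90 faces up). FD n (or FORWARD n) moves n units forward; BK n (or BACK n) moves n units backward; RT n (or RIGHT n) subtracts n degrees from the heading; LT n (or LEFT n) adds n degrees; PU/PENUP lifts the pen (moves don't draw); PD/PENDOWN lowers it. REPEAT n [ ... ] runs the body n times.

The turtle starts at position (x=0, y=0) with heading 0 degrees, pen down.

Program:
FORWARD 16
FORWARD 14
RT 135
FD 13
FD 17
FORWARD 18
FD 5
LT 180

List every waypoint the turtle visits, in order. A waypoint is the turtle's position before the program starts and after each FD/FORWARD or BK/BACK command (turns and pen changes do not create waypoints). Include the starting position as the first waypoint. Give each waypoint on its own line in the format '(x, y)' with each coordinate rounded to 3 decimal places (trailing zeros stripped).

Executing turtle program step by step:
Start: pos=(0,0), heading=0, pen down
FD 16: (0,0) -> (16,0) [heading=0, draw]
FD 14: (16,0) -> (30,0) [heading=0, draw]
RT 135: heading 0 -> 225
FD 13: (30,0) -> (20.808,-9.192) [heading=225, draw]
FD 17: (20.808,-9.192) -> (8.787,-21.213) [heading=225, draw]
FD 18: (8.787,-21.213) -> (-3.941,-33.941) [heading=225, draw]
FD 5: (-3.941,-33.941) -> (-7.477,-37.477) [heading=225, draw]
LT 180: heading 225 -> 45
Final: pos=(-7.477,-37.477), heading=45, 6 segment(s) drawn
Waypoints (7 total):
(0, 0)
(16, 0)
(30, 0)
(20.808, -9.192)
(8.787, -21.213)
(-3.941, -33.941)
(-7.477, -37.477)

Answer: (0, 0)
(16, 0)
(30, 0)
(20.808, -9.192)
(8.787, -21.213)
(-3.941, -33.941)
(-7.477, -37.477)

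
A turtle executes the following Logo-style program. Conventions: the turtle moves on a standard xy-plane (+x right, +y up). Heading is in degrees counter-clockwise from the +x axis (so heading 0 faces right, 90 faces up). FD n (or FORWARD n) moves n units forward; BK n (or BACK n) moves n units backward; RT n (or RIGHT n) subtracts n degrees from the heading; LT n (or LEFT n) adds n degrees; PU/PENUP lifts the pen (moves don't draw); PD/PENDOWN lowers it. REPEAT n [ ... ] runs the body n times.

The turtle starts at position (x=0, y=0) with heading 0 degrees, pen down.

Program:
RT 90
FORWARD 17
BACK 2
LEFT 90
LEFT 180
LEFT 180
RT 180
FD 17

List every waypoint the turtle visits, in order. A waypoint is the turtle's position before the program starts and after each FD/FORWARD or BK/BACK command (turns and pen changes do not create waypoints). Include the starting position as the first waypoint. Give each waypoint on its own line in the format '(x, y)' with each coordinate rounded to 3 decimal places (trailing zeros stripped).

Executing turtle program step by step:
Start: pos=(0,0), heading=0, pen down
RT 90: heading 0 -> 270
FD 17: (0,0) -> (0,-17) [heading=270, draw]
BK 2: (0,-17) -> (0,-15) [heading=270, draw]
LT 90: heading 270 -> 0
LT 180: heading 0 -> 180
LT 180: heading 180 -> 0
RT 180: heading 0 -> 180
FD 17: (0,-15) -> (-17,-15) [heading=180, draw]
Final: pos=(-17,-15), heading=180, 3 segment(s) drawn
Waypoints (4 total):
(0, 0)
(0, -17)
(0, -15)
(-17, -15)

Answer: (0, 0)
(0, -17)
(0, -15)
(-17, -15)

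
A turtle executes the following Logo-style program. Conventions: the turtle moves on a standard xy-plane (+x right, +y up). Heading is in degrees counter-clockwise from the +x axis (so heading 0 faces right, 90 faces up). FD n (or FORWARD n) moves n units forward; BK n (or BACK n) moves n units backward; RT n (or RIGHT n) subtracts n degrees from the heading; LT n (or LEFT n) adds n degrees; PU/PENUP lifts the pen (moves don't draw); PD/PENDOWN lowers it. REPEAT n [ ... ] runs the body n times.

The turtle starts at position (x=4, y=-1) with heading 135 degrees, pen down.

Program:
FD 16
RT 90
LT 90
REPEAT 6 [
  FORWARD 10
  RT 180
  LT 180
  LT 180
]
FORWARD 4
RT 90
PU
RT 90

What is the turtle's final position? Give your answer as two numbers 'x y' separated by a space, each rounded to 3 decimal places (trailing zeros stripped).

Answer: -10.142 13.142

Derivation:
Executing turtle program step by step:
Start: pos=(4,-1), heading=135, pen down
FD 16: (4,-1) -> (-7.314,10.314) [heading=135, draw]
RT 90: heading 135 -> 45
LT 90: heading 45 -> 135
REPEAT 6 [
  -- iteration 1/6 --
  FD 10: (-7.314,10.314) -> (-14.385,17.385) [heading=135, draw]
  RT 180: heading 135 -> 315
  LT 180: heading 315 -> 135
  LT 180: heading 135 -> 315
  -- iteration 2/6 --
  FD 10: (-14.385,17.385) -> (-7.314,10.314) [heading=315, draw]
  RT 180: heading 315 -> 135
  LT 180: heading 135 -> 315
  LT 180: heading 315 -> 135
  -- iteration 3/6 --
  FD 10: (-7.314,10.314) -> (-14.385,17.385) [heading=135, draw]
  RT 180: heading 135 -> 315
  LT 180: heading 315 -> 135
  LT 180: heading 135 -> 315
  -- iteration 4/6 --
  FD 10: (-14.385,17.385) -> (-7.314,10.314) [heading=315, draw]
  RT 180: heading 315 -> 135
  LT 180: heading 135 -> 315
  LT 180: heading 315 -> 135
  -- iteration 5/6 --
  FD 10: (-7.314,10.314) -> (-14.385,17.385) [heading=135, draw]
  RT 180: heading 135 -> 315
  LT 180: heading 315 -> 135
  LT 180: heading 135 -> 315
  -- iteration 6/6 --
  FD 10: (-14.385,17.385) -> (-7.314,10.314) [heading=315, draw]
  RT 180: heading 315 -> 135
  LT 180: heading 135 -> 315
  LT 180: heading 315 -> 135
]
FD 4: (-7.314,10.314) -> (-10.142,13.142) [heading=135, draw]
RT 90: heading 135 -> 45
PU: pen up
RT 90: heading 45 -> 315
Final: pos=(-10.142,13.142), heading=315, 8 segment(s) drawn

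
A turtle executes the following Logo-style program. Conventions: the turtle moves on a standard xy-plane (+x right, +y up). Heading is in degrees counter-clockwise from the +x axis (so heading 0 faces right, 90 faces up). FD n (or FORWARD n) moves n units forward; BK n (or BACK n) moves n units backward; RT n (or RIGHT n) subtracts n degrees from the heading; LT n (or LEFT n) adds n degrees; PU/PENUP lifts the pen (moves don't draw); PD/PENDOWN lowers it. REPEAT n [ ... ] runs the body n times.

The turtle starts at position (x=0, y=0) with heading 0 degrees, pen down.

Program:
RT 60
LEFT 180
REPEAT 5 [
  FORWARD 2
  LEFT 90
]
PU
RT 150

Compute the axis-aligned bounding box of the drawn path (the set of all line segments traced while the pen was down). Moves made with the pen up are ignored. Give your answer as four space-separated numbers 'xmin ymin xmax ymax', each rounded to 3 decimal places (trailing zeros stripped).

Answer: -2.732 -1 0 1.732

Derivation:
Executing turtle program step by step:
Start: pos=(0,0), heading=0, pen down
RT 60: heading 0 -> 300
LT 180: heading 300 -> 120
REPEAT 5 [
  -- iteration 1/5 --
  FD 2: (0,0) -> (-1,1.732) [heading=120, draw]
  LT 90: heading 120 -> 210
  -- iteration 2/5 --
  FD 2: (-1,1.732) -> (-2.732,0.732) [heading=210, draw]
  LT 90: heading 210 -> 300
  -- iteration 3/5 --
  FD 2: (-2.732,0.732) -> (-1.732,-1) [heading=300, draw]
  LT 90: heading 300 -> 30
  -- iteration 4/5 --
  FD 2: (-1.732,-1) -> (0,0) [heading=30, draw]
  LT 90: heading 30 -> 120
  -- iteration 5/5 --
  FD 2: (0,0) -> (-1,1.732) [heading=120, draw]
  LT 90: heading 120 -> 210
]
PU: pen up
RT 150: heading 210 -> 60
Final: pos=(-1,1.732), heading=60, 5 segment(s) drawn

Segment endpoints: x in {-2.732, -1.732, -1, -1, 0, 0}, y in {-1, 0, 0.732, 1.732, 1.732}
xmin=-2.732, ymin=-1, xmax=0, ymax=1.732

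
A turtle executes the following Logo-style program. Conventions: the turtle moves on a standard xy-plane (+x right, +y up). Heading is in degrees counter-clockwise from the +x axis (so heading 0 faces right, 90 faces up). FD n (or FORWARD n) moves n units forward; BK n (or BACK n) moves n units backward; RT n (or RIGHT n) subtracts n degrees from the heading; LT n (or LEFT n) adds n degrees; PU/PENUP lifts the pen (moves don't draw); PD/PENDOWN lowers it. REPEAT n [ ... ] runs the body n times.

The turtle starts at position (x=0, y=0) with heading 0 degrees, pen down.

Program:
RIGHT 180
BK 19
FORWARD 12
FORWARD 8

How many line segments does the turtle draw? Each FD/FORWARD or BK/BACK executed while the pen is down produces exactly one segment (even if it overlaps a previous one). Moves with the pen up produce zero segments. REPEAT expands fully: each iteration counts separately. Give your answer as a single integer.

Answer: 3

Derivation:
Executing turtle program step by step:
Start: pos=(0,0), heading=0, pen down
RT 180: heading 0 -> 180
BK 19: (0,0) -> (19,0) [heading=180, draw]
FD 12: (19,0) -> (7,0) [heading=180, draw]
FD 8: (7,0) -> (-1,0) [heading=180, draw]
Final: pos=(-1,0), heading=180, 3 segment(s) drawn
Segments drawn: 3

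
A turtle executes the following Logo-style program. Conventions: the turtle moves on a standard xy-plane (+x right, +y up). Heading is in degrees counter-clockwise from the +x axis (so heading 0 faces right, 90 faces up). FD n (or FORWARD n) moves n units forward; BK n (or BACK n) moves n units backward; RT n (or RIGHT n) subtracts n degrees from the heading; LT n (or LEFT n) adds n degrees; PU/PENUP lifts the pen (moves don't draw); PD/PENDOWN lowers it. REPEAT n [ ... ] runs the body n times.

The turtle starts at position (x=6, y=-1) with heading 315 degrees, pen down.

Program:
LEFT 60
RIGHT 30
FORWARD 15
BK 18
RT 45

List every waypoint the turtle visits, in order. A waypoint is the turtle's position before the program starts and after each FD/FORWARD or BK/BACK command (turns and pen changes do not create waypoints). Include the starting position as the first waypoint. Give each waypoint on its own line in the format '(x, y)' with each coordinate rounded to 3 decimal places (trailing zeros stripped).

Executing turtle program step by step:
Start: pos=(6,-1), heading=315, pen down
LT 60: heading 315 -> 15
RT 30: heading 15 -> 345
FD 15: (6,-1) -> (20.489,-4.882) [heading=345, draw]
BK 18: (20.489,-4.882) -> (3.102,-0.224) [heading=345, draw]
RT 45: heading 345 -> 300
Final: pos=(3.102,-0.224), heading=300, 2 segment(s) drawn
Waypoints (3 total):
(6, -1)
(20.489, -4.882)
(3.102, -0.224)

Answer: (6, -1)
(20.489, -4.882)
(3.102, -0.224)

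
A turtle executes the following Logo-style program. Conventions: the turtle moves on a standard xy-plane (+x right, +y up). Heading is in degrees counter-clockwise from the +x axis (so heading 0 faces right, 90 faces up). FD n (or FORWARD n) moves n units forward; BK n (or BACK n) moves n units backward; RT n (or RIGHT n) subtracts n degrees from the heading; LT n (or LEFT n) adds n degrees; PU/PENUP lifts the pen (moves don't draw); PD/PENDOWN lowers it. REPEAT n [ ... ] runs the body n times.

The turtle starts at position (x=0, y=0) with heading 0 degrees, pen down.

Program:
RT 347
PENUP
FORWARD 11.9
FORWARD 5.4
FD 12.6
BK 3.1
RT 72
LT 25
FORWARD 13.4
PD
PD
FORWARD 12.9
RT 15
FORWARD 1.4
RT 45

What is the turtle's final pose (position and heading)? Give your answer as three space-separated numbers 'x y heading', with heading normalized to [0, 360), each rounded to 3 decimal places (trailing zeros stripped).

Answer: 48.835 -9.735 266

Derivation:
Executing turtle program step by step:
Start: pos=(0,0), heading=0, pen down
RT 347: heading 0 -> 13
PU: pen up
FD 11.9: (0,0) -> (11.595,2.677) [heading=13, move]
FD 5.4: (11.595,2.677) -> (16.857,3.892) [heading=13, move]
FD 12.6: (16.857,3.892) -> (29.134,6.726) [heading=13, move]
BK 3.1: (29.134,6.726) -> (26.113,6.029) [heading=13, move]
RT 72: heading 13 -> 301
LT 25: heading 301 -> 326
FD 13.4: (26.113,6.029) -> (37.222,-1.464) [heading=326, move]
PD: pen down
PD: pen down
FD 12.9: (37.222,-1.464) -> (47.917,-8.678) [heading=326, draw]
RT 15: heading 326 -> 311
FD 1.4: (47.917,-8.678) -> (48.835,-9.735) [heading=311, draw]
RT 45: heading 311 -> 266
Final: pos=(48.835,-9.735), heading=266, 2 segment(s) drawn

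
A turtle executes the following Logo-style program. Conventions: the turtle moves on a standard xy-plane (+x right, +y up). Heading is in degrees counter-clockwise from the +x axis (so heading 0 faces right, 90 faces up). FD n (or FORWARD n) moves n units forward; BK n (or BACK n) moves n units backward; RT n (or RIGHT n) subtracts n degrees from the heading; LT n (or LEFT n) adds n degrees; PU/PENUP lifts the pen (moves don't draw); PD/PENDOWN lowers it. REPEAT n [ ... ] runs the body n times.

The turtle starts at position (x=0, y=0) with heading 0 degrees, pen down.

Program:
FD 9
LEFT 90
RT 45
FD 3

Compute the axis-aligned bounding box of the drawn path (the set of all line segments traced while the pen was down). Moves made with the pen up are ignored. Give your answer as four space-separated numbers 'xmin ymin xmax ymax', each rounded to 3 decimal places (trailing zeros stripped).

Answer: 0 0 11.121 2.121

Derivation:
Executing turtle program step by step:
Start: pos=(0,0), heading=0, pen down
FD 9: (0,0) -> (9,0) [heading=0, draw]
LT 90: heading 0 -> 90
RT 45: heading 90 -> 45
FD 3: (9,0) -> (11.121,2.121) [heading=45, draw]
Final: pos=(11.121,2.121), heading=45, 2 segment(s) drawn

Segment endpoints: x in {0, 9, 11.121}, y in {0, 2.121}
xmin=0, ymin=0, xmax=11.121, ymax=2.121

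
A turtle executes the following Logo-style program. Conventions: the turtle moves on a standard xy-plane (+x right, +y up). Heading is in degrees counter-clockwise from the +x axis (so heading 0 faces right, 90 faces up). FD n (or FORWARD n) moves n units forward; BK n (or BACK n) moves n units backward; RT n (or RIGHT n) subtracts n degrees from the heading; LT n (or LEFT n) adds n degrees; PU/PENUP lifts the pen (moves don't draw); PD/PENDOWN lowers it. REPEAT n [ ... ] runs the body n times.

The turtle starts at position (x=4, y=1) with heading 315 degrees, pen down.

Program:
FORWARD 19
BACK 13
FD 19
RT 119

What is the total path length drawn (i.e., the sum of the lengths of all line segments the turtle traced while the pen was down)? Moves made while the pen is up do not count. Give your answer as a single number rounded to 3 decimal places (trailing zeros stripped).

Answer: 51

Derivation:
Executing turtle program step by step:
Start: pos=(4,1), heading=315, pen down
FD 19: (4,1) -> (17.435,-12.435) [heading=315, draw]
BK 13: (17.435,-12.435) -> (8.243,-3.243) [heading=315, draw]
FD 19: (8.243,-3.243) -> (21.678,-16.678) [heading=315, draw]
RT 119: heading 315 -> 196
Final: pos=(21.678,-16.678), heading=196, 3 segment(s) drawn

Segment lengths:
  seg 1: (4,1) -> (17.435,-12.435), length = 19
  seg 2: (17.435,-12.435) -> (8.243,-3.243), length = 13
  seg 3: (8.243,-3.243) -> (21.678,-16.678), length = 19
Total = 51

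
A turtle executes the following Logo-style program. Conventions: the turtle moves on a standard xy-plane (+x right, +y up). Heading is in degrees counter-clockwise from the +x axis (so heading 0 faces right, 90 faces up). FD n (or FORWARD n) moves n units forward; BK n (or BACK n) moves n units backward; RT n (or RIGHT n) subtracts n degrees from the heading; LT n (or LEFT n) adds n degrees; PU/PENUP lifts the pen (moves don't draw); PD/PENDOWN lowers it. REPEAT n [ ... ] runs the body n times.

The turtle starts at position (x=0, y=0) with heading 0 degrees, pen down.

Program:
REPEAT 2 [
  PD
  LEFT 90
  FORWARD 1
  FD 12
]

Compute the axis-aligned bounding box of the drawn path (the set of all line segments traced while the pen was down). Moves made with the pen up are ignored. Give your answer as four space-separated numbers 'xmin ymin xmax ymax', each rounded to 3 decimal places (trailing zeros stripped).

Executing turtle program step by step:
Start: pos=(0,0), heading=0, pen down
REPEAT 2 [
  -- iteration 1/2 --
  PD: pen down
  LT 90: heading 0 -> 90
  FD 1: (0,0) -> (0,1) [heading=90, draw]
  FD 12: (0,1) -> (0,13) [heading=90, draw]
  -- iteration 2/2 --
  PD: pen down
  LT 90: heading 90 -> 180
  FD 1: (0,13) -> (-1,13) [heading=180, draw]
  FD 12: (-1,13) -> (-13,13) [heading=180, draw]
]
Final: pos=(-13,13), heading=180, 4 segment(s) drawn

Segment endpoints: x in {-13, -1, 0, 0, 0}, y in {0, 1, 13, 13}
xmin=-13, ymin=0, xmax=0, ymax=13

Answer: -13 0 0 13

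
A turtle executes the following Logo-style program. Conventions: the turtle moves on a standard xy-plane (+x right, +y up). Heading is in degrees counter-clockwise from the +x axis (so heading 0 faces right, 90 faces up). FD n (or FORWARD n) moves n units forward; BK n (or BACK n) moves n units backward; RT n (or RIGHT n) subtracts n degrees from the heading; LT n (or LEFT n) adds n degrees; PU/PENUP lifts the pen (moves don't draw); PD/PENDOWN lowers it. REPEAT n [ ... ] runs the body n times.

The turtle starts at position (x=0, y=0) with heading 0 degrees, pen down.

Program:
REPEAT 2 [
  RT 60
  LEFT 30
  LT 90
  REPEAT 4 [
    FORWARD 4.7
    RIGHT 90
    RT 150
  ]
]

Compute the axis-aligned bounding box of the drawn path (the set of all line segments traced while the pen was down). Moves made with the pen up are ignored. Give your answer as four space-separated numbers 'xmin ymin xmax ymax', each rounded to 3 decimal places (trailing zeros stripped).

Executing turtle program step by step:
Start: pos=(0,0), heading=0, pen down
REPEAT 2 [
  -- iteration 1/2 --
  RT 60: heading 0 -> 300
  LT 30: heading 300 -> 330
  LT 90: heading 330 -> 60
  REPEAT 4 [
    -- iteration 1/4 --
    FD 4.7: (0,0) -> (2.35,4.07) [heading=60, draw]
    RT 90: heading 60 -> 330
    RT 150: heading 330 -> 180
    -- iteration 2/4 --
    FD 4.7: (2.35,4.07) -> (-2.35,4.07) [heading=180, draw]
    RT 90: heading 180 -> 90
    RT 150: heading 90 -> 300
    -- iteration 3/4 --
    FD 4.7: (-2.35,4.07) -> (0,0) [heading=300, draw]
    RT 90: heading 300 -> 210
    RT 150: heading 210 -> 60
    -- iteration 4/4 --
    FD 4.7: (0,0) -> (2.35,4.07) [heading=60, draw]
    RT 90: heading 60 -> 330
    RT 150: heading 330 -> 180
  ]
  -- iteration 2/2 --
  RT 60: heading 180 -> 120
  LT 30: heading 120 -> 150
  LT 90: heading 150 -> 240
  REPEAT 4 [
    -- iteration 1/4 --
    FD 4.7: (2.35,4.07) -> (0,0) [heading=240, draw]
    RT 90: heading 240 -> 150
    RT 150: heading 150 -> 0
    -- iteration 2/4 --
    FD 4.7: (0,0) -> (4.7,0) [heading=0, draw]
    RT 90: heading 0 -> 270
    RT 150: heading 270 -> 120
    -- iteration 3/4 --
    FD 4.7: (4.7,0) -> (2.35,4.07) [heading=120, draw]
    RT 90: heading 120 -> 30
    RT 150: heading 30 -> 240
    -- iteration 4/4 --
    FD 4.7: (2.35,4.07) -> (0,0) [heading=240, draw]
    RT 90: heading 240 -> 150
    RT 150: heading 150 -> 0
  ]
]
Final: pos=(0,0), heading=0, 8 segment(s) drawn

Segment endpoints: x in {-2.35, 0, 0, 0, 0, 2.35, 2.35, 2.35, 4.7}, y in {0, 0, 0, 0, 0, 4.07, 4.07, 4.07}
xmin=-2.35, ymin=0, xmax=4.7, ymax=4.07

Answer: -2.35 0 4.7 4.07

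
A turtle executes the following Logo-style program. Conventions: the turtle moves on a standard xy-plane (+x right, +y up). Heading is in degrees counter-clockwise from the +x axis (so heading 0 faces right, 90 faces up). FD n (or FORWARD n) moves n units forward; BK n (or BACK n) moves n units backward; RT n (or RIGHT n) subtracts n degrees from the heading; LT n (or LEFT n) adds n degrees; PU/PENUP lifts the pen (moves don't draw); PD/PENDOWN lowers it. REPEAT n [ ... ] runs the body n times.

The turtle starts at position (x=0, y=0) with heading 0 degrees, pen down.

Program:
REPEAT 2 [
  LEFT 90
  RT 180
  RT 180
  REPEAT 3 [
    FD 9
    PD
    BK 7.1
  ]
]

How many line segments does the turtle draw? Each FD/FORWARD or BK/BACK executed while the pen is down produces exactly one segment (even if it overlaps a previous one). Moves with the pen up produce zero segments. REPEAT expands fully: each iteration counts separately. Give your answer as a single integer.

Executing turtle program step by step:
Start: pos=(0,0), heading=0, pen down
REPEAT 2 [
  -- iteration 1/2 --
  LT 90: heading 0 -> 90
  RT 180: heading 90 -> 270
  RT 180: heading 270 -> 90
  REPEAT 3 [
    -- iteration 1/3 --
    FD 9: (0,0) -> (0,9) [heading=90, draw]
    PD: pen down
    BK 7.1: (0,9) -> (0,1.9) [heading=90, draw]
    -- iteration 2/3 --
    FD 9: (0,1.9) -> (0,10.9) [heading=90, draw]
    PD: pen down
    BK 7.1: (0,10.9) -> (0,3.8) [heading=90, draw]
    -- iteration 3/3 --
    FD 9: (0,3.8) -> (0,12.8) [heading=90, draw]
    PD: pen down
    BK 7.1: (0,12.8) -> (0,5.7) [heading=90, draw]
  ]
  -- iteration 2/2 --
  LT 90: heading 90 -> 180
  RT 180: heading 180 -> 0
  RT 180: heading 0 -> 180
  REPEAT 3 [
    -- iteration 1/3 --
    FD 9: (0,5.7) -> (-9,5.7) [heading=180, draw]
    PD: pen down
    BK 7.1: (-9,5.7) -> (-1.9,5.7) [heading=180, draw]
    -- iteration 2/3 --
    FD 9: (-1.9,5.7) -> (-10.9,5.7) [heading=180, draw]
    PD: pen down
    BK 7.1: (-10.9,5.7) -> (-3.8,5.7) [heading=180, draw]
    -- iteration 3/3 --
    FD 9: (-3.8,5.7) -> (-12.8,5.7) [heading=180, draw]
    PD: pen down
    BK 7.1: (-12.8,5.7) -> (-5.7,5.7) [heading=180, draw]
  ]
]
Final: pos=(-5.7,5.7), heading=180, 12 segment(s) drawn
Segments drawn: 12

Answer: 12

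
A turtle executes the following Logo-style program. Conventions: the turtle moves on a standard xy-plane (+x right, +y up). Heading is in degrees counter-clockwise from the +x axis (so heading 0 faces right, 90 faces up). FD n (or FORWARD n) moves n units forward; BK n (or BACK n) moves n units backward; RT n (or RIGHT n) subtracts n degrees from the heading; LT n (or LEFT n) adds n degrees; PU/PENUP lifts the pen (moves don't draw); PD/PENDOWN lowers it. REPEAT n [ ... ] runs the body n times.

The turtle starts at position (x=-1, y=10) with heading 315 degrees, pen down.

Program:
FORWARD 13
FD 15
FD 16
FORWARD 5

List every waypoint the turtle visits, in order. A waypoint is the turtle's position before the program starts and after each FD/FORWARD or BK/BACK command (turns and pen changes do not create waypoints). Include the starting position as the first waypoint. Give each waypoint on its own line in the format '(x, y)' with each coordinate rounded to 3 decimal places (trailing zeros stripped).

Executing turtle program step by step:
Start: pos=(-1,10), heading=315, pen down
FD 13: (-1,10) -> (8.192,0.808) [heading=315, draw]
FD 15: (8.192,0.808) -> (18.799,-9.799) [heading=315, draw]
FD 16: (18.799,-9.799) -> (30.113,-21.113) [heading=315, draw]
FD 5: (30.113,-21.113) -> (33.648,-24.648) [heading=315, draw]
Final: pos=(33.648,-24.648), heading=315, 4 segment(s) drawn
Waypoints (5 total):
(-1, 10)
(8.192, 0.808)
(18.799, -9.799)
(30.113, -21.113)
(33.648, -24.648)

Answer: (-1, 10)
(8.192, 0.808)
(18.799, -9.799)
(30.113, -21.113)
(33.648, -24.648)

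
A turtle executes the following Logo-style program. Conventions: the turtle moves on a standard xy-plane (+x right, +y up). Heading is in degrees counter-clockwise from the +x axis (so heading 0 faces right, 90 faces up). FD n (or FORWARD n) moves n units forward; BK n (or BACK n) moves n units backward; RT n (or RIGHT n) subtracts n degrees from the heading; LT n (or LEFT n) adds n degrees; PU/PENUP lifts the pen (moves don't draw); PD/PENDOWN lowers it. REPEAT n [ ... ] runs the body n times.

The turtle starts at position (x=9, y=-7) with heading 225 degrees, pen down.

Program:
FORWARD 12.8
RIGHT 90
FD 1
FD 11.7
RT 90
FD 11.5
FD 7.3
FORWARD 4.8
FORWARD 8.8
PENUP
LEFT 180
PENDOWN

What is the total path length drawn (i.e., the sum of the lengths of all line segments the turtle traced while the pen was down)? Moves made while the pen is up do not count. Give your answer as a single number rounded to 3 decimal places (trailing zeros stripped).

Executing turtle program step by step:
Start: pos=(9,-7), heading=225, pen down
FD 12.8: (9,-7) -> (-0.051,-16.051) [heading=225, draw]
RT 90: heading 225 -> 135
FD 1: (-0.051,-16.051) -> (-0.758,-15.344) [heading=135, draw]
FD 11.7: (-0.758,-15.344) -> (-9.031,-7.071) [heading=135, draw]
RT 90: heading 135 -> 45
FD 11.5: (-9.031,-7.071) -> (-0.899,1.061) [heading=45, draw]
FD 7.3: (-0.899,1.061) -> (4.262,6.223) [heading=45, draw]
FD 4.8: (4.262,6.223) -> (7.656,9.617) [heading=45, draw]
FD 8.8: (7.656,9.617) -> (13.879,15.84) [heading=45, draw]
PU: pen up
LT 180: heading 45 -> 225
PD: pen down
Final: pos=(13.879,15.84), heading=225, 7 segment(s) drawn

Segment lengths:
  seg 1: (9,-7) -> (-0.051,-16.051), length = 12.8
  seg 2: (-0.051,-16.051) -> (-0.758,-15.344), length = 1
  seg 3: (-0.758,-15.344) -> (-9.031,-7.071), length = 11.7
  seg 4: (-9.031,-7.071) -> (-0.899,1.061), length = 11.5
  seg 5: (-0.899,1.061) -> (4.262,6.223), length = 7.3
  seg 6: (4.262,6.223) -> (7.656,9.617), length = 4.8
  seg 7: (7.656,9.617) -> (13.879,15.84), length = 8.8
Total = 57.9

Answer: 57.9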